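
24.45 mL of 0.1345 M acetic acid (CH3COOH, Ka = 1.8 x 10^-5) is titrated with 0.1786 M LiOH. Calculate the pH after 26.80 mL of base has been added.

n(acid) = 0.1345 x 0.02445 = 0.003289 mol; n(LiOH) added = 0.1786 x 0.02680 = 0.004786 mol.
Base is in excess by 0.004786 - 0.003289 = 0.001498 mol in a total volume of 0.05125 L.
[OH^-] = 0.001498/0.05125 = 0.02923 M, so pOH = 1.53 and pH = 14.00 - 1.53 = 12.47.

12.47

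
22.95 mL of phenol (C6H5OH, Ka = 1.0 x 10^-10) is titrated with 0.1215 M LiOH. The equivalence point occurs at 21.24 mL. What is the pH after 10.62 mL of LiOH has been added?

10.62 mL is exactly half the equivalence volume (21.24/2), i.e. the half-equivalence point.
There, n(HA) = n(A^-), so pH = pKa = -log(1.0 x 10^-10) = 10.00.

10.00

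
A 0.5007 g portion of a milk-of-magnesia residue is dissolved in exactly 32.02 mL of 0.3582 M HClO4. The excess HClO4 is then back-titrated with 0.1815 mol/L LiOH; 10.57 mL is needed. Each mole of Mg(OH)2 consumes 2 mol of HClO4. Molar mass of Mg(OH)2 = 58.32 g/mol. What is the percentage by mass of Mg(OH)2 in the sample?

Total n(HClO4) added = 0.3582 x 0.03202 = 0.01147 mol.
n(LiOH) used = 0.1815 x 0.01057 = 0.001918 mol, which equals the excess n(HClO4).
So n(HClO4) consumed by the sample = 0.01147 - 0.001918 = 0.009551 mol.
n(Mg(OH)2) = 0.009551 / 2 = 0.004776 mol.
mass Mg(OH)2 = 0.004776 x 58.32 = 0.2785 g, so %Mg(OH)2 = 0.2785/0.5007 x 100 = 55.6%.

55.6%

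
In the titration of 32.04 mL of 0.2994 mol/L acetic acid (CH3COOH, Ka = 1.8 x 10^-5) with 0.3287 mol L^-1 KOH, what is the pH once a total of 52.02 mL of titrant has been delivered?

12.95

n(acid) = 0.2994 x 0.03204 = 0.009593 mol; n(KOH) added = 0.3287 x 0.05202 = 0.01710 mol.
Base is in excess by 0.01710 - 0.009593 = 0.007506 mol in a total volume of 0.08406 L.
[OH^-] = 0.007506/0.08406 = 0.08930 M, so pOH = 1.05 and pH = 14.00 - 1.05 = 12.95.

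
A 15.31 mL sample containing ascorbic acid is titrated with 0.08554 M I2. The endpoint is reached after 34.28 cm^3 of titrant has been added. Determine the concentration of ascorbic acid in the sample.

0.192 M

n(I2) = 0.08554 x 0.03428 = 0.002932 mol.
From the balanced equation, 1 mol I2 reacts with 1 mol ascorbic acid, so n(ascorbic acid) = 0.002932 x 1/1 = 0.002932 mol.
[ascorbic acid] = 0.002932 / 0.01531 L = 0.192 M.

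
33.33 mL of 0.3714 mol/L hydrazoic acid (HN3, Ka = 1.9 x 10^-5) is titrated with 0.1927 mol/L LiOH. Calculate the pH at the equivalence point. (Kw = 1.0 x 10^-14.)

n(HN3) = 0.3714 x 0.03333 = 0.01238 mol; V(LiOH) at equivalence = 0.01238/0.1927 = 0.06424 L.
At equivalence all the acid is converted to N3-; total volume = 0.03333 + 0.06424 = 0.09757 L, so [N3-] = 0.01238/0.09757 = 0.1269 M.
Kb = Kw/Ka = 1.0e-14 / 1.9 x 10^-5 = 5.26e-10.
[OH^-] = sqrt(Kb x [N3-]) = sqrt(5.26e-10 x 0.1269) = 8.17e-6 M.
pOH = 5.09, so pH = 14.00 - 5.09 = 8.91.

8.91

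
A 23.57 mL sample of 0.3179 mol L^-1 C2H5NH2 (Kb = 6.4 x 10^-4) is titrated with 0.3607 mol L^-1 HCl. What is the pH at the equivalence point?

5.79

n(C2H5NH2) = 0.3179 x 0.02357 = 0.007493 mol; V(HCl) at equivalence = 0.007493/0.3607 = 0.02077 L.
At equivalence the base is fully converted to C2H5NH3+; total volume = 0.04434 L, so [C2H5NH3+] = 0.007493/0.04434 = 0.1690 M.
Ka(C2H5NH3+) = Kw/Kb = 1.0e-14 / 6.4 x 10^-4 = 1.56e-11.
[H^+] = sqrt(Ka x [C2H5NH3+]) = sqrt(1.56e-11 x 0.1690) = 1.62e-6 M.
pH = -log(1.62e-6) = 5.79.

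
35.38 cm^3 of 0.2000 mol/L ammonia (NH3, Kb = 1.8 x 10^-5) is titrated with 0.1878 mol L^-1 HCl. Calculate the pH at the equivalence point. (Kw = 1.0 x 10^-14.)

n(NH3) = 0.2000 x 0.03538 = 0.007076 mol; V(HCl) at equivalence = 0.007076/0.1878 = 0.03768 L.
At equivalence the base is fully converted to NH4+; total volume = 0.07306 L, so [NH4+] = 0.007076/0.07306 = 0.09685 M.
Ka(NH4+) = Kw/Kb = 1.0e-14 / 1.8 x 10^-5 = 5.56e-10.
[H^+] = sqrt(Ka x [NH4+]) = sqrt(5.56e-10 x 0.09685) = 7.34e-6 M.
pH = -log(7.34e-6) = 5.13.

5.13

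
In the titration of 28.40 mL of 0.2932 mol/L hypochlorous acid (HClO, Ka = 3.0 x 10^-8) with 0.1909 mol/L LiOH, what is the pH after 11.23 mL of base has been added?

7.06

Initial n(HClO) = 0.2932 x 0.02840 = 0.008327 mol.
n(LiOH) added = 0.1909 x 0.01123 = 0.002144 mol, converting that many moles of HClO to ClO-.
Remaining n(HClO) = 0.006183 mol; n(ClO-) = 0.002144 mol.
By Henderson-Hasselbalch, pH = pKa + log([A^-]/[HA]) = 7.52 + log(0.002144/0.006183) = 7.52 + (-0.46) = 7.06.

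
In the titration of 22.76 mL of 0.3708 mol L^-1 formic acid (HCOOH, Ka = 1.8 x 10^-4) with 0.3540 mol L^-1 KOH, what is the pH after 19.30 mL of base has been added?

4.37

Initial n(HCOOH) = 0.3708 x 0.02276 = 0.008439 mol.
n(KOH) added = 0.3540 x 0.01930 = 0.006832 mol, converting that many moles of HCOOH to HCOO-.
Remaining n(HCOOH) = 0.001607 mol; n(HCOO-) = 0.006832 mol.
By Henderson-Hasselbalch, pH = pKa + log([A^-]/[HA]) = 3.74 + log(0.006832/0.001607) = 3.74 + (+0.63) = 4.37.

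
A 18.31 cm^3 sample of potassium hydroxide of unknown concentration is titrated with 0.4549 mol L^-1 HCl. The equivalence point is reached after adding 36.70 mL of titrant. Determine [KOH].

0.912 M

n(HCl) delivered = 0.4549 x 0.03670 = 0.01669 mol.
For a 1:1 reaction, n(KOH) = 0.01669 mol.
[KOH] = 0.01669 mol / 0.01831 L = 0.912 M.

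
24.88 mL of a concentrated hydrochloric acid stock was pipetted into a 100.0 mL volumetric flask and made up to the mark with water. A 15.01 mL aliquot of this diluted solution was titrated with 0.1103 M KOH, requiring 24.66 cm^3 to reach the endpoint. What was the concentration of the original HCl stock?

n(KOH) = 0.1103 x 0.02466 = 0.002720 mol.
n(HCl) in the aliquot = 0.002720 mol.
[diluted HCl] = 0.002720 / 0.01501 = 0.1812 M.
Dilution factor = 100.0/24.88 = 4.019, so [stock] = 0.1812 x 4.019 = 0.728 M.

0.728 M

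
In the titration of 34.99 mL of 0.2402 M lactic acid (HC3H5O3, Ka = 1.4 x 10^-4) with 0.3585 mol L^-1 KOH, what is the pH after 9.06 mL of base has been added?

Initial n(HC3H5O3) = 0.2402 x 0.03499 = 0.008405 mol.
n(KOH) added = 0.3585 x 0.009060 = 0.003248 mol, converting that many moles of HC3H5O3 to C3H5O3-.
Remaining n(HC3H5O3) = 0.005157 mol; n(C3H5O3-) = 0.003248 mol.
By Henderson-Hasselbalch, pH = pKa + log([A^-]/[HA]) = 3.85 + log(0.003248/0.005157) = 3.85 + (-0.20) = 3.65.

3.65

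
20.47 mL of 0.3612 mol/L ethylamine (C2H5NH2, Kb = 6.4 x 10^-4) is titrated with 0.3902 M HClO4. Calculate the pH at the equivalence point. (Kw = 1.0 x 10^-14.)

5.77

n(C2H5NH2) = 0.3612 x 0.02047 = 0.007394 mol; V(HClO4) at equivalence = 0.007394/0.3902 = 0.01895 L.
At equivalence the base is fully converted to C2H5NH3+; total volume = 0.03942 L, so [C2H5NH3+] = 0.007394/0.03942 = 0.1876 M.
Ka(C2H5NH3+) = Kw/Kb = 1.0e-14 / 6.4 x 10^-4 = 1.56e-11.
[H^+] = sqrt(Ka x [C2H5NH3+]) = sqrt(1.56e-11 x 0.1876) = 1.71e-6 M.
pH = -log(1.71e-6) = 5.77.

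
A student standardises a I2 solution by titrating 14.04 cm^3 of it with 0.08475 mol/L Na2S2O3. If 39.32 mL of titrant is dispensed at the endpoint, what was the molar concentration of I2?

n(Na2S2O3) = 0.08475 x 0.03932 = 0.003332 mol.
From the balanced equation, 2 mol Na2S2O3 reacts with 1 mol I2, so n(I2) = 0.003332 x 1/2 = 0.001666 mol.
[I2] = 0.001666 / 0.01404 L = 0.119 M.

0.119 M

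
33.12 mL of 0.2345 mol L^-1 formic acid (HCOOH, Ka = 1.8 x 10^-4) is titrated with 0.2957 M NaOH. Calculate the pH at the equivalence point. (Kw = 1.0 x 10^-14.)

n(HCOOH) = 0.2345 x 0.03312 = 0.007767 mol; V(NaOH) at equivalence = 0.007767/0.2957 = 0.02627 L.
At equivalence all the acid is converted to HCOO-; total volume = 0.03312 + 0.02627 = 0.05939 L, so [HCOO-] = 0.007767/0.05939 = 0.1308 M.
Kb = Kw/Ka = 1.0e-14 / 1.8 x 10^-4 = 5.56e-11.
[OH^-] = sqrt(Kb x [HCOO-]) = sqrt(5.56e-11 x 0.1308) = 2.70e-6 M.
pOH = 5.57, so pH = 14.00 - 5.57 = 8.43.

8.43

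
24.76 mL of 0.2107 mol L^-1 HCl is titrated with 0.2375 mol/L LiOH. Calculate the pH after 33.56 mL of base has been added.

n(acid) = 0.2107 x 0.02476 = 0.005217 mol; n(LiOH) added = 0.2375 x 0.03356 = 0.007971 mol.
Base is in excess by 0.007971 - 0.005217 = 0.002754 mol in a total volume of 0.05832 L.
[OH^-] = 0.002754/0.05832 = 0.04721 M, so pOH = 1.33 and pH = 14.00 - 1.33 = 12.67.

12.67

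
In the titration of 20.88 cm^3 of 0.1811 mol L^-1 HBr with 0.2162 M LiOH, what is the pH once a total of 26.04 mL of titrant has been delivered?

n(acid) = 0.1811 x 0.02088 = 0.003781 mol; n(LiOH) added = 0.2162 x 0.02604 = 0.005630 mol.
Base is in excess by 0.005630 - 0.003781 = 0.001848 mol in a total volume of 0.04692 L.
[OH^-] = 0.001848/0.04692 = 0.03940 M, so pOH = 1.40 and pH = 14.00 - 1.40 = 12.60.

12.60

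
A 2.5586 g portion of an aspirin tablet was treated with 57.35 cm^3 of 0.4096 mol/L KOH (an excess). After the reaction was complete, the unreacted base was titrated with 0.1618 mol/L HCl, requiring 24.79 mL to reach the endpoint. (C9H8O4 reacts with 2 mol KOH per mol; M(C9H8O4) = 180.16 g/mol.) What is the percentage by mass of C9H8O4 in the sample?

Total n(KOH) added = 0.4096 x 0.05735 = 0.02349 mol.
n(HCl) used = 0.1618 x 0.02479 = 0.004011 mol, which equals the excess n(KOH).
So n(KOH) consumed by the sample = 0.02349 - 0.004011 = 0.01948 mol.
n(C9H8O4) = 0.01948 / 2 = 0.009740 mol.
mass C9H8O4 = 0.009740 x 180.16 = 1.755 g, so %C9H8O4 = 1.755/2.5586 x 100 = 68.6%.

68.6%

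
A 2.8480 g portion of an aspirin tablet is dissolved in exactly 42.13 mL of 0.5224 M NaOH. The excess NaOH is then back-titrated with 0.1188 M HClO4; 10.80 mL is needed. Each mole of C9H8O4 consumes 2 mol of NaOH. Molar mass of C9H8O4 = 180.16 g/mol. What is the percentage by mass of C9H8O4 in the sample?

65.6%

Total n(NaOH) added = 0.5224 x 0.04213 = 0.02201 mol.
n(HClO4) used = 0.1188 x 0.01080 = 0.001283 mol, which equals the excess n(NaOH).
So n(NaOH) consumed by the sample = 0.02201 - 0.001283 = 0.02073 mol.
n(C9H8O4) = 0.02073 / 2 = 0.01036 mol.
mass C9H8O4 = 0.01036 x 180.16 = 1.867 g, so %C9H8O4 = 1.867/2.8480 x 100 = 65.6%.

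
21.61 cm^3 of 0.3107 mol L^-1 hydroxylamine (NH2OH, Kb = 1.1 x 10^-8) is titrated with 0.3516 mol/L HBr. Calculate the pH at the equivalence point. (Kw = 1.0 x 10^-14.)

n(NH2OH) = 0.3107 x 0.02161 = 0.006714 mol; V(HBr) at equivalence = 0.006714/0.3516 = 0.01910 L.
At equivalence the base is fully converted to NH3OH+; total volume = 0.04071 L, so [NH3OH+] = 0.006714/0.04071 = 0.1649 M.
Ka(NH3OH+) = Kw/Kb = 1.0e-14 / 1.1 x 10^-8 = 9.09e-7.
[H^+] = sqrt(Ka x [NH3OH+]) = sqrt(9.09e-7 x 0.1649) = 0.000387 M.
pH = -log(0.000387) = 3.41.

3.41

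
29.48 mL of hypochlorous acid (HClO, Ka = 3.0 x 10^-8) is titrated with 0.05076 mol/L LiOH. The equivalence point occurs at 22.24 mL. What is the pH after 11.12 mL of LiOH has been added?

7.52

11.12 mL is exactly half the equivalence volume (22.24/2), i.e. the half-equivalence point.
There, n(HA) = n(A^-), so pH = pKa = -log(3.0 x 10^-8) = 7.52.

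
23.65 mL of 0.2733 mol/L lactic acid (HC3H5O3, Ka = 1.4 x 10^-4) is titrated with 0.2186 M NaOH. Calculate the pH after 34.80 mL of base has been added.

12.29

n(acid) = 0.2733 x 0.02365 = 0.006464 mol; n(NaOH) added = 0.2186 x 0.03480 = 0.007607 mol.
Base is in excess by 0.007607 - 0.006464 = 0.001144 mol in a total volume of 0.05845 L.
[OH^-] = 0.001144/0.05845 = 0.01957 M, so pOH = 1.71 and pH = 14.00 - 1.71 = 12.29.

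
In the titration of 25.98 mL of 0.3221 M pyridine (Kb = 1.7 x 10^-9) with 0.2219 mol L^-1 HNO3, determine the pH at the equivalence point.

n(C5H5N) = 0.3221 x 0.02598 = 0.008368 mol; V(HNO3) at equivalence = 0.008368/0.2219 = 0.03771 L.
At equivalence the base is fully converted to C5H5NH+; total volume = 0.06369 L, so [C5H5NH+] = 0.008368/0.06369 = 0.1314 M.
Ka(C5H5NH+) = Kw/Kb = 1.0e-14 / 1.7 x 10^-9 = 5.88e-6.
[H^+] = sqrt(Ka x [C5H5NH+]) = sqrt(5.88e-6 x 0.1314) = 0.000879 M.
pH = -log(0.000879) = 3.06.

3.06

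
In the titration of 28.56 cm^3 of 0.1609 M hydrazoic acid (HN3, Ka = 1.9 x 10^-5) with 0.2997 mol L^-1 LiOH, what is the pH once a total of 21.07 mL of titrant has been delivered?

n(acid) = 0.1609 x 0.02856 = 0.004595 mol; n(LiOH) added = 0.2997 x 0.02107 = 0.006315 mol.
Base is in excess by 0.006315 - 0.004595 = 0.001719 mol in a total volume of 0.04963 L.
[OH^-] = 0.001719/0.04963 = 0.03464 M, so pOH = 1.46 and pH = 14.00 - 1.46 = 12.54.

12.54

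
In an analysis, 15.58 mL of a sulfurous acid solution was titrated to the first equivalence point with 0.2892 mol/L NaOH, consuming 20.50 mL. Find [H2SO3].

n(NaOH) = 0.2892 x 0.02050 = 0.005929 mol.
At the first equivalence point, 1 mol OH^- react per mol H2SO3, so n(H2SO3) = 0.005929 / 1 = 0.005929 mol.
[H2SO3] = 0.005929 / 0.01558 L = 0.381 M.

0.381 M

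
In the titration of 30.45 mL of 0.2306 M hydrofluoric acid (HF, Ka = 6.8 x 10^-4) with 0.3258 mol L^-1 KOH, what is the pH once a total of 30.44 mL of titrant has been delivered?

12.68

n(acid) = 0.2306 x 0.03045 = 0.007022 mol; n(KOH) added = 0.3258 x 0.03044 = 0.009917 mol.
Base is in excess by 0.009917 - 0.007022 = 0.002896 mol in a total volume of 0.06089 L.
[OH^-] = 0.002896/0.06089 = 0.04755 M, so pOH = 1.32 and pH = 14.00 - 1.32 = 12.68.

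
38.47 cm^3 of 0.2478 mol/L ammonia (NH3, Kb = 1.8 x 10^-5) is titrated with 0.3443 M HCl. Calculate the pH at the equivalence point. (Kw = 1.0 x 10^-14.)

5.05

n(NH3) = 0.2478 x 0.03847 = 0.009533 mol; V(HCl) at equivalence = 0.009533/0.3443 = 0.02769 L.
At equivalence the base is fully converted to NH4+; total volume = 0.06616 L, so [NH4+] = 0.009533/0.06616 = 0.1441 M.
Ka(NH4+) = Kw/Kb = 1.0e-14 / 1.8 x 10^-5 = 5.56e-10.
[H^+] = sqrt(Ka x [NH4+]) = sqrt(5.56e-10 x 0.1441) = 8.95e-6 M.
pH = -log(8.95e-6) = 5.05.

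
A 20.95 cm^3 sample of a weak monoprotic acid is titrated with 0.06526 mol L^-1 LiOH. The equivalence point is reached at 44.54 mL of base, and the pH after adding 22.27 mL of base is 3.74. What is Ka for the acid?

1.8 x 10^-4

22.27 mL is half of the equivalence volume, so this is the half-equivalence point where [HA] = [A^-].
At half-equivalence pH = pKa, so pKa = 3.74.
Ka = 10^(-3.74) = 1.8 x 10^-4.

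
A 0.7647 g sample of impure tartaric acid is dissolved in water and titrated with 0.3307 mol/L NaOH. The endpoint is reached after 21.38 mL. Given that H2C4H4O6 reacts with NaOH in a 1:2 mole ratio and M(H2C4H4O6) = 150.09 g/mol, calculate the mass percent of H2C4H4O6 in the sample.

69.4%

n(NaOH) = 0.3307 x 0.02138 = 0.007070 mol.
n(H2C4H4O6) = 0.007070 / 2 = 0.003535 mol.
mass of H2C4H4O6 = 0.003535 x 150.09 = 0.5306 g.
% purity = 0.5306 / 0.7647 x 100 = 69.4%.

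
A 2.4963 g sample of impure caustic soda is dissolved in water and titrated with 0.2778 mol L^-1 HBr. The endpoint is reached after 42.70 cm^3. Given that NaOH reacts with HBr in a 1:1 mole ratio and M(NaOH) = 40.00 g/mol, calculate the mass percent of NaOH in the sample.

n(HBr) = 0.2778 x 0.04270 = 0.01186 mol.
n(NaOH) = 0.01186 / 1 = 0.01186 mol.
mass of NaOH = 0.01186 x 40.00 = 0.4745 g.
% purity = 0.4745 / 2.4963 x 100 = 19.0%.

19.0%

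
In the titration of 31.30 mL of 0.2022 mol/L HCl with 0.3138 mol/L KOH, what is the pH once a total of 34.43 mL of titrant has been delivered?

12.83

n(acid) = 0.2022 x 0.03130 = 0.006329 mol; n(KOH) added = 0.3138 x 0.03443 = 0.01080 mol.
Base is in excess by 0.01080 - 0.006329 = 0.004475 mol in a total volume of 0.06573 L.
[OH^-] = 0.004475/0.06573 = 0.06809 M, so pOH = 1.17 and pH = 14.00 - 1.17 = 12.83.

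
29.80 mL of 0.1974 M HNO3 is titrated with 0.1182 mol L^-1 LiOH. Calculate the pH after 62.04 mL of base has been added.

n(acid) = 0.1974 x 0.02980 = 0.005883 mol; n(LiOH) added = 0.1182 x 0.06204 = 0.007333 mol.
Base is in excess by 0.007333 - 0.005883 = 0.001451 mol in a total volume of 0.09184 L.
[OH^-] = 0.001451/0.09184 = 0.01579 M, so pOH = 1.80 and pH = 14.00 - 1.80 = 12.20.

12.20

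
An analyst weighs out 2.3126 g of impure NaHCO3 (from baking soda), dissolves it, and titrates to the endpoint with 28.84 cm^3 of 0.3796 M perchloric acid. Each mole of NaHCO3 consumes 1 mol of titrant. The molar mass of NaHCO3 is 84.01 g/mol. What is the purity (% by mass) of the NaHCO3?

39.8%

n(HClO4) = 0.3796 x 0.02884 = 0.01095 mol.
n(NaHCO3) = 0.01095 / 1 = 0.01095 mol.
mass of NaHCO3 = 0.01095 x 84.01 = 0.9197 g.
% purity = 0.9197 / 2.3126 x 100 = 39.8%.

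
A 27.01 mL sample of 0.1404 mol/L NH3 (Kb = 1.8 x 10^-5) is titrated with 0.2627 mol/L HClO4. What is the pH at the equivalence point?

5.15

n(NH3) = 0.1404 x 0.02701 = 0.003792 mol; V(HClO4) at equivalence = 0.003792/0.2627 = 0.01444 L.
At equivalence the base is fully converted to NH4+; total volume = 0.04145 L, so [NH4+] = 0.003792/0.04145 = 0.09150 M.
Ka(NH4+) = Kw/Kb = 1.0e-14 / 1.8 x 10^-5 = 5.56e-10.
[H^+] = sqrt(Ka x [NH4+]) = sqrt(5.56e-10 x 0.09150) = 7.13e-6 M.
pH = -log(7.13e-6) = 5.15.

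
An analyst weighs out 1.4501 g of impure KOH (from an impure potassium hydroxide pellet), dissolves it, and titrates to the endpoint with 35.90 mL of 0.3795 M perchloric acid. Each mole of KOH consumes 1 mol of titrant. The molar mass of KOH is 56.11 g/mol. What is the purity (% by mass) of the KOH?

52.7%

n(HClO4) = 0.3795 x 0.03590 = 0.01362 mol.
n(KOH) = 0.01362 / 1 = 0.01362 mol.
mass of KOH = 0.01362 x 56.11 = 0.7644 g.
% purity = 0.7644 / 1.4501 x 100 = 52.7%.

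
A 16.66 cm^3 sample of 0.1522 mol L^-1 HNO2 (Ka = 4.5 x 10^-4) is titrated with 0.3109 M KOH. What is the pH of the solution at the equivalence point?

n(HNO2) = 0.1522 x 0.01666 = 0.002536 mol; V(KOH) at equivalence = 0.002536/0.3109 = 0.008156 L.
At equivalence all the acid is converted to NO2-; total volume = 0.01666 + 0.008156 = 0.02482 L, so [NO2-] = 0.002536/0.02482 = 0.1022 M.
Kb = Kw/Ka = 1.0e-14 / 4.5 x 10^-4 = 2.22e-11.
[OH^-] = sqrt(Kb x [NO2-]) = sqrt(2.22e-11 x 0.1022) = 1.51e-6 M.
pOH = 5.82, so pH = 14.00 - 5.82 = 8.18.

8.18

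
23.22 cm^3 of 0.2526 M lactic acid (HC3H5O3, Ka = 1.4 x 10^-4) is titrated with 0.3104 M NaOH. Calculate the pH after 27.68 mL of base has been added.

n(acid) = 0.2526 x 0.02322 = 0.005865 mol; n(NaOH) added = 0.3104 x 0.02768 = 0.008592 mol.
Base is in excess by 0.008592 - 0.005865 = 0.002727 mol in a total volume of 0.05090 L.
[OH^-] = 0.002727/0.05090 = 0.05357 M, so pOH = 1.27 and pH = 14.00 - 1.27 = 12.73.

12.73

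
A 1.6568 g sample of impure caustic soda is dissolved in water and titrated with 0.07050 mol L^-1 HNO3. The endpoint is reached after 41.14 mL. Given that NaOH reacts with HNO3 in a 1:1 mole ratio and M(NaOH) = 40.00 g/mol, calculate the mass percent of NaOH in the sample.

n(HNO3) = 0.07050 x 0.04114 = 0.002900 mol.
n(NaOH) = 0.002900 / 1 = 0.002900 mol.
mass of NaOH = 0.002900 x 40.00 = 0.1160 g.
% purity = 0.1160 / 1.6568 x 100 = 7.00%.

7.00%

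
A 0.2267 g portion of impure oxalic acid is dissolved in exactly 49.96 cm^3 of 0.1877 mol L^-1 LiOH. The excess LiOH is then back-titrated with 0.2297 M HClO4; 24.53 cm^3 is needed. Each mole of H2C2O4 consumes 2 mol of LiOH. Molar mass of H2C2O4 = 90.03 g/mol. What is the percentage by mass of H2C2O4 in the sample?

Total n(LiOH) added = 0.1877 x 0.04996 = 0.009377 mol.
n(HClO4) used = 0.2297 x 0.02453 = 0.005635 mol, which equals the excess n(LiOH).
So n(LiOH) consumed by the sample = 0.009377 - 0.005635 = 0.003743 mol.
n(H2C2O4) = 0.003743 / 2 = 0.001871 mol.
mass H2C2O4 = 0.001871 x 90.03 = 0.1685 g, so %H2C2O4 = 0.1685/0.2267 x 100 = 74.3%.

74.3%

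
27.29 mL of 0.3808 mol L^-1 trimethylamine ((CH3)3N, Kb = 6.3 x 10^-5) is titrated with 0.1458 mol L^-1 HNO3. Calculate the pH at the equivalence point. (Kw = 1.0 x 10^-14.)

n((CH3)3N) = 0.3808 x 0.02729 = 0.01039 mol; V(HNO3) at equivalence = 0.01039/0.1458 = 0.07128 L.
At equivalence the base is fully converted to (CH3)3NH+; total volume = 0.09857 L, so [(CH3)3NH+] = 0.01039/0.09857 = 0.1054 M.
Ka((CH3)3NH+) = Kw/Kb = 1.0e-14 / 6.3 x 10^-5 = 1.59e-10.
[H^+] = sqrt(Ka x [(CH3)3NH+]) = sqrt(1.59e-10 x 0.1054) = 4.09e-6 M.
pH = -log(4.09e-6) = 5.39.

5.39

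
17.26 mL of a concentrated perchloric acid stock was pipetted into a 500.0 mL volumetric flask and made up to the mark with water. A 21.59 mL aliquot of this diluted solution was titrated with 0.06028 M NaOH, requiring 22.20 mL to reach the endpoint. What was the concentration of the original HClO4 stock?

1.80 M

n(NaOH) = 0.06028 x 0.02220 = 0.001338 mol.
n(HClO4) in the aliquot = 0.001338 mol.
[diluted HClO4] = 0.001338 / 0.02159 = 0.06198 M.
Dilution factor = 500.0/17.26 = 28.97, so [stock] = 0.06198 x 28.97 = 1.80 M.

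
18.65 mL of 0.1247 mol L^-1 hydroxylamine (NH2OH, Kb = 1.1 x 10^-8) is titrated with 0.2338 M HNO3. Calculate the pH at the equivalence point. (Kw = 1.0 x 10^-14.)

n(NH2OH) = 0.1247 x 0.01865 = 0.002326 mol; V(HNO3) at equivalence = 0.002326/0.2338 = 0.009947 L.
At equivalence the base is fully converted to NH3OH+; total volume = 0.02860 L, so [NH3OH+] = 0.002326/0.02860 = 0.08132 M.
Ka(NH3OH+) = Kw/Kb = 1.0e-14 / 1.1 x 10^-8 = 9.09e-7.
[H^+] = sqrt(Ka x [NH3OH+]) = sqrt(9.09e-7 x 0.08132) = 0.000272 M.
pH = -log(0.000272) = 3.57.

3.57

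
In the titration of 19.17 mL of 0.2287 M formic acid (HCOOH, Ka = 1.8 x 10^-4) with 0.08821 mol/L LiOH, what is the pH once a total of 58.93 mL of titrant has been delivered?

12.02

n(acid) = 0.2287 x 0.01917 = 0.004384 mol; n(LiOH) added = 0.08821 x 0.05893 = 0.005198 mol.
Base is in excess by 0.005198 - 0.004384 = 0.0008140 mol in a total volume of 0.07810 L.
[OH^-] = 0.0008140/0.07810 = 0.01042 M, so pOH = 1.98 and pH = 14.00 - 1.98 = 12.02.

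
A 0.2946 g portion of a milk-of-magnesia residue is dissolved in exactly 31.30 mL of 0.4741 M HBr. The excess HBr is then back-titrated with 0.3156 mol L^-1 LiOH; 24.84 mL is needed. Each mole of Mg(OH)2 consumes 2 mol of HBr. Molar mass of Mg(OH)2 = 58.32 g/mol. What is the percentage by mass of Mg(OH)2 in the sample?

69.3%

Total n(HBr) added = 0.4741 x 0.03130 = 0.01484 mol.
n(LiOH) used = 0.3156 x 0.02484 = 0.007840 mol, which equals the excess n(HBr).
So n(HBr) consumed by the sample = 0.01484 - 0.007840 = 0.007000 mol.
n(Mg(OH)2) = 0.007000 / 2 = 0.003500 mol.
mass Mg(OH)2 = 0.003500 x 58.32 = 0.2041 g, so %Mg(OH)2 = 0.2041/0.2946 x 100 = 69.3%.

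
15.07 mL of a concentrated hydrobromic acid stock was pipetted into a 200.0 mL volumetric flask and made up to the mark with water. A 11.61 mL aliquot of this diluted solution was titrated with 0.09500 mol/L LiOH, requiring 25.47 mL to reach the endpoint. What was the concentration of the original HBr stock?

2.77 M

n(LiOH) = 0.09500 x 0.02547 = 0.002420 mol.
n(HBr) in the aliquot = 0.002420 mol.
[diluted HBr] = 0.002420 / 0.01161 = 0.2084 M.
Dilution factor = 200.0/15.07 = 13.27, so [stock] = 0.2084 x 13.27 = 2.77 M.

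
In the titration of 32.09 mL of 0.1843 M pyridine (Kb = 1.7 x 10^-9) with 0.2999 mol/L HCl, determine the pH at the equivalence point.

n(C5H5N) = 0.1843 x 0.03209 = 0.005914 mol; V(HCl) at equivalence = 0.005914/0.2999 = 0.01972 L.
At equivalence the base is fully converted to C5H5NH+; total volume = 0.05181 L, so [C5H5NH+] = 0.005914/0.05181 = 0.1142 M.
Ka(C5H5NH+) = Kw/Kb = 1.0e-14 / 1.7 x 10^-9 = 5.88e-6.
[H^+] = sqrt(Ka x [C5H5NH+]) = sqrt(5.88e-6 x 0.1142) = 0.000819 M.
pH = -log(0.000819) = 3.09.

3.09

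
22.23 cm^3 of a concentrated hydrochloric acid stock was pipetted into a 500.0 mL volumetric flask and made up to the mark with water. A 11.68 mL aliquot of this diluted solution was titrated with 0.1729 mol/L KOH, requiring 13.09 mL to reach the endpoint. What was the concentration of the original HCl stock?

4.36 M

n(KOH) = 0.1729 x 0.01309 = 0.002263 mol.
n(HCl) in the aliquot = 0.002263 mol.
[diluted HCl] = 0.002263 / 0.01168 = 0.1938 M.
Dilution factor = 500.0/22.23 = 22.49, so [stock] = 0.1938 x 22.49 = 4.36 M.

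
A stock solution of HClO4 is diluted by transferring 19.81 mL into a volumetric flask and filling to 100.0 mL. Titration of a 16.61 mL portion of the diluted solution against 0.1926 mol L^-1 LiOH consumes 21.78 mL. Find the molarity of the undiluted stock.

n(LiOH) = 0.1926 x 0.02178 = 0.004195 mol.
n(HClO4) in the aliquot = 0.004195 mol.
[diluted HClO4] = 0.004195 / 0.01661 = 0.2525 M.
Dilution factor = 100.0/19.81 = 5.048, so [stock] = 0.2525 x 5.048 = 1.27 M.

1.27 M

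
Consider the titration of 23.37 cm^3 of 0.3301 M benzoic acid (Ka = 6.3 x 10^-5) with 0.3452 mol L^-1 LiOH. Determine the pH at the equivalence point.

8.71

n(C6H5COOH) = 0.3301 x 0.02337 = 0.007714 mol; V(LiOH) at equivalence = 0.007714/0.3452 = 0.02235 L.
At equivalence all the acid is converted to C6H5COO-; total volume = 0.02337 + 0.02235 = 0.04572 L, so [C6H5COO-] = 0.007714/0.04572 = 0.1687 M.
Kb = Kw/Ka = 1.0e-14 / 6.3 x 10^-5 = 1.59e-10.
[OH^-] = sqrt(Kb x [C6H5COO-]) = sqrt(1.59e-10 x 0.1687) = 5.18e-6 M.
pOH = 5.29, so pH = 14.00 - 5.29 = 8.71.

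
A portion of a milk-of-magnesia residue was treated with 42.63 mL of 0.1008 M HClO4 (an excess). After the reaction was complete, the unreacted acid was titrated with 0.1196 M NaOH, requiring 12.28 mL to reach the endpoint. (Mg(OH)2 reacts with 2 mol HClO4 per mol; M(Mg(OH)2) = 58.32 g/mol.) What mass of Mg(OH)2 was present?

0.0825 g

Total n(HClO4) added = 0.1008 x 0.04263 = 0.004297 mol.
n(NaOH) used = 0.1196 x 0.01228 = 0.001469 mol, which equals the excess n(HClO4).
So n(HClO4) consumed by the sample = 0.004297 - 0.001469 = 0.002828 mol.
n(Mg(OH)2) = 0.002828 / 2 = 0.001414 mol.
mass = 0.001414 mol x 58.32 g/mol = 0.0825 g.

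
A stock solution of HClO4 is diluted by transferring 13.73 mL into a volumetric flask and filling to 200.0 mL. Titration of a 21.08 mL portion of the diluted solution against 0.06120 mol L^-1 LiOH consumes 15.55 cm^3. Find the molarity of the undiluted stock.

n(LiOH) = 0.06120 x 0.01555 = 0.0009517 mol.
n(HClO4) in the aliquot = 0.0009517 mol.
[diluted HClO4] = 0.0009517 / 0.02108 = 0.04515 M.
Dilution factor = 200.0/13.73 = 14.57, so [stock] = 0.04515 x 14.57 = 0.658 M.

0.658 M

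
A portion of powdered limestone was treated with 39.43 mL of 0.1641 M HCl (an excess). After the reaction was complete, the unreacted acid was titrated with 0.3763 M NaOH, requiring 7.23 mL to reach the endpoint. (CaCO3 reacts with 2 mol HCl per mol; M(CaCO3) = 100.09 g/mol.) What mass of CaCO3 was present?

0.188 g

Total n(HCl) added = 0.1641 x 0.03943 = 0.006470 mol.
n(NaOH) used = 0.3763 x 0.007230 = 0.002721 mol, which equals the excess n(HCl).
So n(HCl) consumed by the sample = 0.006470 - 0.002721 = 0.003750 mol.
n(CaCO3) = 0.003750 / 2 = 0.001875 mol.
mass = 0.001875 mol x 100.09 g/mol = 0.188 g.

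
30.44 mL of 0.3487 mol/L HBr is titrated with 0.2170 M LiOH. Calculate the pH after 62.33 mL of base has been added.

12.50

n(acid) = 0.3487 x 0.03044 = 0.01061 mol; n(LiOH) added = 0.2170 x 0.06233 = 0.01353 mol.
Base is in excess by 0.01353 - 0.01061 = 0.002911 mol in a total volume of 0.09277 L.
[OH^-] = 0.002911/0.09277 = 0.03138 M, so pOH = 1.50 and pH = 14.00 - 1.50 = 12.50.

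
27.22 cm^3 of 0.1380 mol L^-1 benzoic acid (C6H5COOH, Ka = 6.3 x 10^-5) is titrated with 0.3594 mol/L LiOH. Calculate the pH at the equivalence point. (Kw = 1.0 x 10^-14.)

n(C6H5COOH) = 0.1380 x 0.02722 = 0.003756 mol; V(LiOH) at equivalence = 0.003756/0.3594 = 0.01045 L.
At equivalence all the acid is converted to C6H5COO-; total volume = 0.02722 + 0.01045 = 0.03767 L, so [C6H5COO-] = 0.003756/0.03767 = 0.09971 M.
Kb = Kw/Ka = 1.0e-14 / 6.3 x 10^-5 = 1.59e-10.
[OH^-] = sqrt(Kb x [C6H5COO-]) = sqrt(1.59e-10 x 0.09971) = 3.98e-6 M.
pOH = 5.40, so pH = 14.00 - 5.40 = 8.60.

8.60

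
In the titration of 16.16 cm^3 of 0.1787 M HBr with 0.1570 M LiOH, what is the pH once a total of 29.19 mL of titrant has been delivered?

n(acid) = 0.1787 x 0.01616 = 0.002888 mol; n(LiOH) added = 0.1570 x 0.02919 = 0.004583 mol.
Base is in excess by 0.004583 - 0.002888 = 0.001695 mol in a total volume of 0.04535 L.
[OH^-] = 0.001695/0.04535 = 0.03738 M, so pOH = 1.43 and pH = 14.00 - 1.43 = 12.57.

12.57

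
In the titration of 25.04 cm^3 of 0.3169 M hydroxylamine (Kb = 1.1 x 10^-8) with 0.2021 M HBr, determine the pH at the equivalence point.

3.48

n(NH2OH) = 0.3169 x 0.02504 = 0.007935 mol; V(HBr) at equivalence = 0.007935/0.2021 = 0.03926 L.
At equivalence the base is fully converted to NH3OH+; total volume = 0.06430 L, so [NH3OH+] = 0.007935/0.06430 = 0.1234 M.
Ka(NH3OH+) = Kw/Kb = 1.0e-14 / 1.1 x 10^-8 = 9.09e-7.
[H^+] = sqrt(Ka x [NH3OH+]) = sqrt(9.09e-7 x 0.1234) = 0.000335 M.
pH = -log(0.000335) = 3.48.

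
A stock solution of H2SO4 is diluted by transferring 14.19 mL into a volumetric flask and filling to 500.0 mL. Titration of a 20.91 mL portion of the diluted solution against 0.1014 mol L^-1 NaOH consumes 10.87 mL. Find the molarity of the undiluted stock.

n(NaOH) = 0.1014 x 0.01087 = 0.001102 mol.
n(H2SO4) in the aliquot = 0.001102 x 1/2 = 0.0005511 mol.
[diluted H2SO4] = 0.0005511 / 0.02091 = 0.02636 M.
Dilution factor = 500.0/14.19 = 35.24, so [stock] = 0.02636 x 35.24 = 0.929 M.

0.929 M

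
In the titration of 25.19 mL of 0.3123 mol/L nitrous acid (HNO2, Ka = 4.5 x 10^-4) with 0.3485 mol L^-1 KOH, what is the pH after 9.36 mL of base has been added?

3.20

Initial n(HNO2) = 0.3123 x 0.02519 = 0.007867 mol.
n(KOH) added = 0.3485 x 0.009360 = 0.003262 mol, converting that many moles of HNO2 to NO2-.
Remaining n(HNO2) = 0.004605 mol; n(NO2-) = 0.003262 mol.
By Henderson-Hasselbalch, pH = pKa + log([A^-]/[HA]) = 3.35 + log(0.003262/0.004605) = 3.35 + (-0.15) = 3.20.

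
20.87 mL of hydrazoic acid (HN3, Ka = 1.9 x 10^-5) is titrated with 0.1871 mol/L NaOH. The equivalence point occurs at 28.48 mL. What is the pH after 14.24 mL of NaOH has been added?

4.72

14.24 mL is exactly half the equivalence volume (28.48/2), i.e. the half-equivalence point.
There, n(HA) = n(A^-), so pH = pKa = -log(1.9 x 10^-5) = 4.72.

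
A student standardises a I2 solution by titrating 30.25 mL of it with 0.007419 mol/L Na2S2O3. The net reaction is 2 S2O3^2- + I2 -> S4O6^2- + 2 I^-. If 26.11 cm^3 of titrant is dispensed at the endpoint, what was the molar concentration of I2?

n(Na2S2O3) = 0.007419 x 0.02611 = 0.0001937 mol.
From the balanced equation, 2 mol Na2S2O3 reacts with 1 mol I2, so n(I2) = 0.0001937 x 1/2 = 9.686e-5 mol.
[I2] = 9.686e-5 / 0.03025 L = 0.00320 M.

0.00320 M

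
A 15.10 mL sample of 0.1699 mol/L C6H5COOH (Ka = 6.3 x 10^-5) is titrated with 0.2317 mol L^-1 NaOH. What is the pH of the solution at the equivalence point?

8.60

n(C6H5COOH) = 0.1699 x 0.01510 = 0.002565 mol; V(NaOH) at equivalence = 0.002565/0.2317 = 0.01107 L.
At equivalence all the acid is converted to C6H5COO-; total volume = 0.01510 + 0.01107 = 0.02617 L, so [C6H5COO-] = 0.002565/0.02617 = 0.09802 M.
Kb = Kw/Ka = 1.0e-14 / 6.3 x 10^-5 = 1.59e-10.
[OH^-] = sqrt(Kb x [C6H5COO-]) = sqrt(1.59e-10 x 0.09802) = 3.94e-6 M.
pOH = 5.40, so pH = 14.00 - 5.40 = 8.60.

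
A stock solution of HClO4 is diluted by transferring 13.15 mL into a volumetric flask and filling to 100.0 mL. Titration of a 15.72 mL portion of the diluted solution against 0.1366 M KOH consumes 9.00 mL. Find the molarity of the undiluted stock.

n(KOH) = 0.1366 x 0.009000 = 0.001229 mol.
n(HClO4) in the aliquot = 0.001229 mol.
[diluted HClO4] = 0.001229 / 0.01572 = 0.07821 M.
Dilution factor = 100.0/13.15 = 7.605, so [stock] = 0.07821 x 7.605 = 0.595 M.

0.595 M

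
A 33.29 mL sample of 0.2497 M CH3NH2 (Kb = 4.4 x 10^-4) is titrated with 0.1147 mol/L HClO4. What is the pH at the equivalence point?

5.87

n(CH3NH2) = 0.2497 x 0.03329 = 0.008313 mol; V(HClO4) at equivalence = 0.008313/0.1147 = 0.07247 L.
At equivalence the base is fully converted to CH3NH3+; total volume = 0.1058 L, so [CH3NH3+] = 0.008313/0.1058 = 0.07860 M.
Ka(CH3NH3+) = Kw/Kb = 1.0e-14 / 4.4 x 10^-4 = 2.27e-11.
[H^+] = sqrt(Ka x [CH3NH3+]) = sqrt(2.27e-11 x 0.07860) = 1.34e-6 M.
pH = -log(1.34e-6) = 5.87.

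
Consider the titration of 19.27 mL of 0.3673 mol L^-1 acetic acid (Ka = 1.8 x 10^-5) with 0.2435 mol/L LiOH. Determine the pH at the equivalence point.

8.96

n(CH3COOH) = 0.3673 x 0.01927 = 0.007078 mol; V(LiOH) at equivalence = 0.007078/0.2435 = 0.02907 L.
At equivalence all the acid is converted to CH3COO-; total volume = 0.01927 + 0.02907 = 0.04834 L, so [CH3COO-] = 0.007078/0.04834 = 0.1464 M.
Kb = Kw/Ka = 1.0e-14 / 1.8 x 10^-5 = 5.56e-10.
[OH^-] = sqrt(Kb x [CH3COO-]) = sqrt(5.56e-10 x 0.1464) = 9.02e-6 M.
pOH = 5.04, so pH = 14.00 - 5.04 = 8.96.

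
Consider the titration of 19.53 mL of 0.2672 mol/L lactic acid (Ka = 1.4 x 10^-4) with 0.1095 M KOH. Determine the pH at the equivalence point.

n(HC3H5O3) = 0.2672 x 0.01953 = 0.005218 mol; V(KOH) at equivalence = 0.005218/0.1095 = 0.04766 L.
At equivalence all the acid is converted to C3H5O3-; total volume = 0.01953 + 0.04766 = 0.06719 L, so [C3H5O3-] = 0.005218/0.06719 = 0.07767 M.
Kb = Kw/Ka = 1.0e-14 / 1.4 x 10^-4 = 7.14e-11.
[OH^-] = sqrt(Kb x [C3H5O3-]) = sqrt(7.14e-11 x 0.07767) = 2.36e-6 M.
pOH = 5.63, so pH = 14.00 - 5.63 = 8.37.

8.37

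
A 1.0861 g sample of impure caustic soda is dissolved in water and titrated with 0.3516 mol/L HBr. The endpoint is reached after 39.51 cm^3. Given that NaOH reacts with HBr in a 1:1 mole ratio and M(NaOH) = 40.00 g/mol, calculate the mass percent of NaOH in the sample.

51.2%

n(HBr) = 0.3516 x 0.03951 = 0.01389 mol.
n(NaOH) = 0.01389 / 1 = 0.01389 mol.
mass of NaOH = 0.01389 x 40.00 = 0.5557 g.
% purity = 0.5557 / 1.0861 x 100 = 51.2%.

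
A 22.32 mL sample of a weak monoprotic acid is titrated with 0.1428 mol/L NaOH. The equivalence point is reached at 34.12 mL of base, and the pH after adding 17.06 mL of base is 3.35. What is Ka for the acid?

17.06 mL is half of the equivalence volume, so this is the half-equivalence point where [HA] = [A^-].
At half-equivalence pH = pKa, so pKa = 3.35.
Ka = 10^(-3.35) = 4.5 x 10^-4.

4.5 x 10^-4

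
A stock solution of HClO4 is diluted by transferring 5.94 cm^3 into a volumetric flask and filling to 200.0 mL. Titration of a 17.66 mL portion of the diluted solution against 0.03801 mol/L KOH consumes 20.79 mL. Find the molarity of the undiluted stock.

1.51 M

n(KOH) = 0.03801 x 0.02079 = 0.0007902 mol.
n(HClO4) in the aliquot = 0.0007902 mol.
[diluted HClO4] = 0.0007902 / 0.01766 = 0.04475 M.
Dilution factor = 200.0/5.940 = 33.67, so [stock] = 0.04475 x 33.67 = 1.51 M.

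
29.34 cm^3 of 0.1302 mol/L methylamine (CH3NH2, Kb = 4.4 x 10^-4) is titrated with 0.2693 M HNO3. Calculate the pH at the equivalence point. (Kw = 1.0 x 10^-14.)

5.85

n(CH3NH2) = 0.1302 x 0.02934 = 0.003820 mol; V(HNO3) at equivalence = 0.003820/0.2693 = 0.01419 L.
At equivalence the base is fully converted to CH3NH3+; total volume = 0.04353 L, so [CH3NH3+] = 0.003820/0.04353 = 0.08777 M.
Ka(CH3NH3+) = Kw/Kb = 1.0e-14 / 4.4 x 10^-4 = 2.27e-11.
[H^+] = sqrt(Ka x [CH3NH3+]) = sqrt(2.27e-11 x 0.08777) = 1.41e-6 M.
pH = -log(1.41e-6) = 5.85.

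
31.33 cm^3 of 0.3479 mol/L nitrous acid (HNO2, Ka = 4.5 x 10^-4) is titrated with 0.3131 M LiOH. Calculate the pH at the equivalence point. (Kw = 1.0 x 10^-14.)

8.28

n(HNO2) = 0.3479 x 0.03133 = 0.01090 mol; V(LiOH) at equivalence = 0.01090/0.3131 = 0.03481 L.
At equivalence all the acid is converted to NO2-; total volume = 0.03133 + 0.03481 = 0.06614 L, so [NO2-] = 0.01090/0.06614 = 0.1648 M.
Kb = Kw/Ka = 1.0e-14 / 4.5 x 10^-4 = 2.22e-11.
[OH^-] = sqrt(Kb x [NO2-]) = sqrt(2.22e-11 x 0.1648) = 1.91e-6 M.
pOH = 5.72, so pH = 14.00 - 5.72 = 8.28.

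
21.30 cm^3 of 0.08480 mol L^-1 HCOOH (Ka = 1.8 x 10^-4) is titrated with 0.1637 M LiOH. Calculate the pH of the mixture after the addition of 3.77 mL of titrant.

3.46

Initial n(HCOOH) = 0.08480 x 0.02130 = 0.001806 mol.
n(LiOH) added = 0.1637 x 0.003770 = 0.0006171 mol, converting that many moles of HCOOH to HCOO-.
Remaining n(HCOOH) = 0.001189 mol; n(HCOO-) = 0.0006171 mol.
By Henderson-Hasselbalch, pH = pKa + log([A^-]/[HA]) = 3.74 + log(0.0006171/0.001189) = 3.74 + (-0.28) = 3.46.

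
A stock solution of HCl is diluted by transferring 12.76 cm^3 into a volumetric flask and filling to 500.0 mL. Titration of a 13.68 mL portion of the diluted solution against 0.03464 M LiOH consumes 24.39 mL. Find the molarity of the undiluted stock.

2.42 M

n(LiOH) = 0.03464 x 0.02439 = 0.0008449 mol.
n(HCl) in the aliquot = 0.0008449 mol.
[diluted HCl] = 0.0008449 / 0.01368 = 0.06176 M.
Dilution factor = 500.0/12.76 = 39.18, so [stock] = 0.06176 x 39.18 = 2.42 M.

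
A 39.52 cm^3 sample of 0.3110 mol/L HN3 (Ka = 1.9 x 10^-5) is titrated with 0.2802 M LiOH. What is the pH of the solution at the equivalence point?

8.94

n(HN3) = 0.3110 x 0.03952 = 0.01229 mol; V(LiOH) at equivalence = 0.01229/0.2802 = 0.04386 L.
At equivalence all the acid is converted to N3-; total volume = 0.03952 + 0.04386 = 0.08338 L, so [N3-] = 0.01229/0.08338 = 0.1474 M.
Kb = Kw/Ka = 1.0e-14 / 1.9 x 10^-5 = 5.26e-10.
[OH^-] = sqrt(Kb x [N3-]) = sqrt(5.26e-10 x 0.1474) = 8.81e-6 M.
pOH = 5.06, so pH = 14.00 - 5.06 = 8.94.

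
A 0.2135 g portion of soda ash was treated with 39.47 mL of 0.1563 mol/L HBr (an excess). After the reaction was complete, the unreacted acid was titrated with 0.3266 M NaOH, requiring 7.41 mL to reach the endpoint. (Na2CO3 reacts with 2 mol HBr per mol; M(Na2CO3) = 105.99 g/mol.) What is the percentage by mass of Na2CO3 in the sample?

Total n(HBr) added = 0.1563 x 0.03947 = 0.006169 mol.
n(NaOH) used = 0.3266 x 0.007410 = 0.002420 mol, which equals the excess n(HBr).
So n(HBr) consumed by the sample = 0.006169 - 0.002420 = 0.003749 mol.
n(Na2CO3) = 0.003749 / 2 = 0.001875 mol.
mass Na2CO3 = 0.001875 x 105.99 = 0.1987 g, so %Na2CO3 = 0.1987/0.2135 x 100 = 93.1%.

93.1%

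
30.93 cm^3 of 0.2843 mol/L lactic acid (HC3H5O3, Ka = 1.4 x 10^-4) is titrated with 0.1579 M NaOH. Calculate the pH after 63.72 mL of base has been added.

12.13

n(acid) = 0.2843 x 0.03093 = 0.008793 mol; n(NaOH) added = 0.1579 x 0.06372 = 0.01006 mol.
Base is in excess by 0.01006 - 0.008793 = 0.001268 mol in a total volume of 0.09465 L.
[OH^-] = 0.001268/0.09465 = 0.01340 M, so pOH = 1.87 and pH = 14.00 - 1.87 = 12.13.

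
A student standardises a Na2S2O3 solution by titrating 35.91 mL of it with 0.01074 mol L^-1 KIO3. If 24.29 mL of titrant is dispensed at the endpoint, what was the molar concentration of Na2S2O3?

0.0436 M

n(KIO3) = 0.01074 x 0.02429 = 0.0002609 mol.
From the balanced equation, 1 mol KIO3 reacts with 6 mol Na2S2O3, so n(Na2S2O3) = 0.0002609 x 6/1 = 0.001565 mol.
[Na2S2O3] = 0.001565 / 0.03591 L = 0.0436 M.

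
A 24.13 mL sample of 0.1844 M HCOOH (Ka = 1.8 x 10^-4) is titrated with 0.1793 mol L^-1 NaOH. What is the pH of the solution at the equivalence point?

8.35

n(HCOOH) = 0.1844 x 0.02413 = 0.004450 mol; V(NaOH) at equivalence = 0.004450/0.1793 = 0.02482 L.
At equivalence all the acid is converted to HCOO-; total volume = 0.02413 + 0.02482 = 0.04895 L, so [HCOO-] = 0.004450/0.04895 = 0.09091 M.
Kb = Kw/Ka = 1.0e-14 / 1.8 x 10^-4 = 5.56e-11.
[OH^-] = sqrt(Kb x [HCOO-]) = sqrt(5.56e-11 x 0.09091) = 2.25e-6 M.
pOH = 5.65, so pH = 14.00 - 5.65 = 8.35.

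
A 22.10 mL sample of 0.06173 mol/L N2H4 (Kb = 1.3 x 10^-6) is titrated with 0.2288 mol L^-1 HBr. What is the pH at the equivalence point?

n(N2H4) = 0.06173 x 0.02210 = 0.001364 mol; V(HBr) at equivalence = 0.001364/0.2288 = 0.005963 L.
At equivalence the base is fully converted to N2H5+; total volume = 0.02806 L, so [N2H5+] = 0.001364/0.02806 = 0.04861 M.
Ka(N2H5+) = Kw/Kb = 1.0e-14 / 1.3 x 10^-6 = 7.69e-9.
[H^+] = sqrt(Ka x [N2H5+]) = sqrt(7.69e-9 x 0.04861) = 1.93e-5 M.
pH = -log(1.93e-5) = 4.71.

4.71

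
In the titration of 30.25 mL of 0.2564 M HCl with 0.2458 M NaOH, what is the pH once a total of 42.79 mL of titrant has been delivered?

12.58

n(acid) = 0.2564 x 0.03025 = 0.007756 mol; n(NaOH) added = 0.2458 x 0.04279 = 0.01052 mol.
Base is in excess by 0.01052 - 0.007756 = 0.002762 mol in a total volume of 0.07304 L.
[OH^-] = 0.002762/0.07304 = 0.03781 M, so pOH = 1.42 and pH = 14.00 - 1.42 = 12.58.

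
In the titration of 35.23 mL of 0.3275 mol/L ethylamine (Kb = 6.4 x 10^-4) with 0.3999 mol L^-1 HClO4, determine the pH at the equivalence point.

5.78

n(C2H5NH2) = 0.3275 x 0.03523 = 0.01154 mol; V(HClO4) at equivalence = 0.01154/0.3999 = 0.02885 L.
At equivalence the base is fully converted to C2H5NH3+; total volume = 0.06408 L, so [C2H5NH3+] = 0.01154/0.06408 = 0.1800 M.
Ka(C2H5NH3+) = Kw/Kb = 1.0e-14 / 6.4 x 10^-4 = 1.56e-11.
[H^+] = sqrt(Ka x [C2H5NH3+]) = sqrt(1.56e-11 x 0.1800) = 1.68e-6 M.
pH = -log(1.68e-6) = 5.78.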